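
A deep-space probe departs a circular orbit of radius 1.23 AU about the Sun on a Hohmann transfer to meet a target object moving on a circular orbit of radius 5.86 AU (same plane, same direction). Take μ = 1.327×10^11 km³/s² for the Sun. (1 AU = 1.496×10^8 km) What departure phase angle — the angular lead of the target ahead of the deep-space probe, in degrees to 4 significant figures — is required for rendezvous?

In km: r₁ = 1.23 × 1.496×10^8 = 1.84008×10^8 km; r₂ = 5.86 × 1.496×10^8 = 8.76656×10^8 km.
The Hohmann ellipse has a_t = (r₁ + r₂)/2 = 5.30332×10^8 km.
Transfer time t = π√(a_t³/μ) = 1.0533×10^8 s.
The target's mean motion on its circular orbit is ω₂ = √(μ/r₂³) = 1.4034×10^-8 rad/s.
Angle swept by the target during transfer: ω₂·t = 1.4782 rad = 84.69°.
Arrival is 180° from departure on the ellipse, so φ = 180° − 84.69° = 95.31°.

φ = 95.31°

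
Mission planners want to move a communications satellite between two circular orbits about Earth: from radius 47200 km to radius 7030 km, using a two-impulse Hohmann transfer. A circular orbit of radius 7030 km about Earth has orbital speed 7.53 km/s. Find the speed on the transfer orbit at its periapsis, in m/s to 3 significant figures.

v = 9930 m/s

From the circular-orbit relation v² = μ/r at r = 7030 km: μ = v²r = (7.53)² × 7030 = 3.98607×10^5 km³/s².
The Hohmann ellipse has a_t = (r₁ + r₂)/2 = 27115 km.
The periapsis of the transfer ellipse is at r = 7030 km.
From the vis-viva equation, v = √[μ(2/r − 1/a_t)] = 9.935 km/s.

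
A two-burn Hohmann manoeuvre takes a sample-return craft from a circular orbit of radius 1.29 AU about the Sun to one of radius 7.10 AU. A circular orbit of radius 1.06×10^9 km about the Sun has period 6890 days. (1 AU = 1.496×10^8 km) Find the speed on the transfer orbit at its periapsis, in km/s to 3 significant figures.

v = 34.1 km/s

From Kepler's third law T² = 4π²r³/μ at r = 1.06×10^9 km, T = 6890 days = 6890 × 86400 s = 5.95296×10^8 s: μ = 4π²r³/T² = 1.32682×10^11 km³/s².
In km: r₁ = 1.29 × 1.496×10^8 = 1.92984×10^8 km; r₂ = 7.10 × 1.496×10^8 = 1.06216×10^9 km.
Transfer-ellipse semi-major axis a_t = (r₁ + r₂)/2 = (1.92984×10^8 + 1.06216×10^9)/2 = 6.27572×10^8 km.
At periapsis, r = 1.92984×10^8 km.
Vis-viva: v = √[μ(2/r − 1/a_t)] = √[1.32682×10^11 × (2/1.92984×10^8 − 1/6.27572×10^8)] = 34.11 km/s.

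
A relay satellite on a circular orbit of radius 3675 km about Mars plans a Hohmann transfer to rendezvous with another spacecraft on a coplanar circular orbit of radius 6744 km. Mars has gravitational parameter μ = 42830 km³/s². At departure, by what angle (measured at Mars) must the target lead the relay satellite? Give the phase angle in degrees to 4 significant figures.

Transfer-ellipse semi-major axis a_t = (r₁ + r₂)/2 = (3675 + 6744)/2 = 5209.5 km.
The half-period of the transfer ellipse is t = π√(a_t³/μ) = 5708 s.
The target's mean motion on its circular orbit is ω₂ = √(μ/r₂³) = 3.737×10^-4 rad/s.
Angle swept by the target during transfer: ω₂·t = 2.133 rad = 122.21°.
Arrival is 180° from departure on the ellipse, so φ = 180° − 122.21° = 57.79°.

φ = 57.79°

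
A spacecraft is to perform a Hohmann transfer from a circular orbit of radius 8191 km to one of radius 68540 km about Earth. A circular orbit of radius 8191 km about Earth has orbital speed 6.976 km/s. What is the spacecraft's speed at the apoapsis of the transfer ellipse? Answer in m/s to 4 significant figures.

v = 1114 m/s

From the circular-orbit relation v² = μ/r at r = 8191 km: μ = v²r = (6.976)² × 8191 = 3.98612×10^5 km³/s².
Transfer-ellipse semi-major axis a_t = (r₁ + r₂)/2 = (8191 + 68540)/2 = 38365.5 km.
The apoapsis of the transfer ellipse is at r = 68540 km.
Vis-viva: v = √[μ(2/r − 1/a_t)] = √[3.98612×10^5 × (2/68540 − 1/38365.5)] = 1.114 km/s.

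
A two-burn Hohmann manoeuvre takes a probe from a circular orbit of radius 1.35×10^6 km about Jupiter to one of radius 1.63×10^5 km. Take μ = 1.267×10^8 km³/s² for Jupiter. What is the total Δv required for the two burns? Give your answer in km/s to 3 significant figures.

Δv = 14.6 km/s

Semi-major axis of the transfer orbit: a_t = (1.350×10^6 + 1.630×10^5)/2 = 7.565×10^5 km.
At r₁ the circular-orbit speed is v₁ = √(μ/r₁) = 9.6877 km/s.
Transfer-orbit speed at r₁ (vis-viva): v_a = √[μ(2/r₁ − 1/a_t)] = 4.4969 km/s.
First burn Δv₁ = |v_a − v₁| = 5.1908 km/s.
Circular speed at r₂: v₂ = √(μ/r₂) = 27.88011 km/s.
Transfer-orbit speed at r₂: v_p = √[μ(2/r₂ − 1/a_t)] = 37.24405 km/s.
Second burn Δv₂ = |v₂ − v_p| = 9.3639 km/s.
Δv = Δv₁ + Δv₂ = 5.1908 + 9.3639 = 14.55 km/s.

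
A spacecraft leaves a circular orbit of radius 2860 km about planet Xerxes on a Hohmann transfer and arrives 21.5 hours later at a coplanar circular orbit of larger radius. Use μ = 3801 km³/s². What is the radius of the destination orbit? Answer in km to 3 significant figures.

r₂ = 23600 km

Transfer time t = 21.5 hours = 77400 s, and t = π√(a_t³/μ).
So a_t = (μ t²/π²)^(1/3) = (3801 × (77400)² / π²)^(1/3) = 13214 km.
Since a_t = (r₁ + r₂)/2, r₂ = 2a_t − r₁ = 2×13214 − 2860 = 23568 km.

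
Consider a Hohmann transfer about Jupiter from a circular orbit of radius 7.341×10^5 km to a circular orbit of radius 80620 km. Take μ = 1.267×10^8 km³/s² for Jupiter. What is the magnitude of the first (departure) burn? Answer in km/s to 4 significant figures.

Δv₁ = 7.293 km/s

The Hohmann ellipse has a_t = (r₁ + r₂)/2 = 4.0736×10^5 km.
Circular speed at r = 7.341×10^5 km: v_c = √(μ/r) = 13.137 km/s.
Vis-viva on the transfer ellipse at r = 7.341×10^5 km gives v_t = √[μ(2/r − 1/a_t)] = 5.8444 km/s.
Δv₁ = |v_t − v_c| = |5.8444 − 13.137| = 7.293 km/s.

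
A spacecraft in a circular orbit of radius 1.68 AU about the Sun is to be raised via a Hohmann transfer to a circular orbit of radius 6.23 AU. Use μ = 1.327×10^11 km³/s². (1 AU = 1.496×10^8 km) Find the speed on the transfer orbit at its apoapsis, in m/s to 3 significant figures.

In km: r₁ = 1.68 × 1.496×10^8 = 2.51328×10^8 km; r₂ = 6.23 × 1.496×10^8 = 9.32008×10^8 km.
Transfer-ellipse semi-major axis a_t = (r₁ + r₂)/2 = (2.51328×10^8 + 9.32008×10^8)/2 = 5.91668×10^8 km.
At apoapsis, r = 9.32008×10^8 km.
From the vis-viva equation, v = √[μ(2/r − 1/a_t)] = 7.777 km/s.

v = 7780 m/s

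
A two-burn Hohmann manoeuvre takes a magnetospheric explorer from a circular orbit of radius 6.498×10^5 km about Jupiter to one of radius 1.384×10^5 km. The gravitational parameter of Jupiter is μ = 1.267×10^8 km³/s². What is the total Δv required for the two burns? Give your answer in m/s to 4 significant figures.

Δv = 14280 m/s

The Hohmann ellipse has a_t = (r₁ + r₂)/2 = 3.941×10^5 km.
At r₁ the circular-orbit speed is v₁ = √(μ/r₁) = 13.964 km/s.
On the transfer ellipse at r₁, vis-viva equation gives v_a = √[μ(2/r₁ − 1/a_t)] = 8.2749 km/s.
First burn Δv₁ = |v_a − v₁| = 5.689 km/s.
Circular speed at r₂: v₂ = √(μ/r₂) = 30.2566 km/s.
Transfer-orbit speed at r₂: v_p = √[μ(2/r₂ − 1/a_t)] = 38.8514 km/s.
Second burn Δv₂ = |v₂ − v_p| = 8.595 km/s.
Δv = Δv₁ + Δv₂ = 5.689 + 8.595 = 14.28 km/s.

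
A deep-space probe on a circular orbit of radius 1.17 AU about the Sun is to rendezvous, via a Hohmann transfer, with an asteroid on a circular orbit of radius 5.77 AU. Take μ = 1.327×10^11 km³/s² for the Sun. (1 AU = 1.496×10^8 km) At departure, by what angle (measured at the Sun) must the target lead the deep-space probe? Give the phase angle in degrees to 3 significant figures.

φ = 96.1°

In km: r₁ = 1.17 × 1.496×10^8 = 1.75032×10^8 km; r₂ = 5.77 × 1.496×10^8 = 8.63192×10^8 km.
Transfer-ellipse semi-major axis a_t = (r₁ + r₂)/2 = (1.75032×10^8 + 8.63192×10^8)/2 = 5.19112×10^8 km.
The half-period of the transfer ellipse is t = π√(a_t³/μ) = 1.0200137×10^8 s.
The target's mean motion on its circular orbit is ω₂ = √(μ/r₂³) = 1.4363965×10^-8 rad/s.
Angle swept by the target during transfer: ω₂·t = 1.465144 rad = 83.947°.
Arrival is 180° from departure on the ellipse, so φ = 180° − 83.947° = 96.1°.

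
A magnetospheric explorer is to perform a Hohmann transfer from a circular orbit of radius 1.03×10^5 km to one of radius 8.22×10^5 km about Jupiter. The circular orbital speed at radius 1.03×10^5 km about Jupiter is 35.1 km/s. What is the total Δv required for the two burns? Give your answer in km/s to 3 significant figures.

Δv = 18.3 km/s

From the circular-orbit relation v² = μ/r at r = 1.03×10^5 km: μ = v²r = (35.1)² × 1.03×10^5 = 1.26897×10^8 km³/s².
The Hohmann ellipse has a_t = (r₁ + r₂)/2 = 4.625×10^5 km.
Circular speed at r₁: v₁ = √(μ/r₁) = √(1.26897×10^8/1.030×10^5) = 35.100 km/s.
On the transfer ellipse at r₁, vis-viva equation gives v_p = √[μ(2/r₁ − 1/a_t)] = 46.794 km/s.
First burn Δv₁ = |v_p − v₁| = 11.694 km/s.
At r₂, v₂ = √(μ/r₂) = 12.4248 km/s.
Transfer-orbit speed at r₂: v_a = √[μ(2/r₂ − 1/a_t)] = 5.86344 km/s.
Second burn Δv₂ = |v₂ − v_a| = 6.5614 km/s.
Total Δv = Δv₁ + Δv₂ = 18.26 km/s.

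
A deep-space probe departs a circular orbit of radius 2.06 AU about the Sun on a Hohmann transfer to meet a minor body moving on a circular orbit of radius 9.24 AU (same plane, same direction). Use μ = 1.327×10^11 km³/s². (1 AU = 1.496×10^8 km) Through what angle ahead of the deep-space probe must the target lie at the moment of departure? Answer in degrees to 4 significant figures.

φ = 93.93°

In km: r₁ = 2.06 × 1.496×10^8 = 3.08176×10^8 km; r₂ = 9.24 × 1.496×10^8 = 1.382304×10^9 km.
Semi-major axis of the transfer orbit: a_t = (3.08176×10^8 + 1.382304×10^9)/2 = 8.4524×10^8 km.
Transfer time t = π√(a_t³/μ) = 2.1193×10^8 s.
The target's mean motion on its circular orbit is ω₂ = √(μ/r₂³) = 7.0881×10^-9 rad/s.
Angle swept by the target during transfer: ω₂·t = 1.5022 rad = 86.07°.
The deep-space probe traverses 180° on the transfer ellipse, so the target must lead by 180° − 86.07° = 93.93°.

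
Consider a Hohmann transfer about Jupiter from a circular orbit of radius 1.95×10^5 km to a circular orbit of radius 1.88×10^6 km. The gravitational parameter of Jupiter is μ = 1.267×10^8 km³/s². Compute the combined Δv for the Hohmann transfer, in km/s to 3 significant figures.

Δv = 13.5 km/s

Transfer-ellipse semi-major axis a_t = (r₁ + r₂)/2 = (1.950×10^5 + 1.880×10^6)/2 = 1.0375×10^6 km.
Circular speed at r₁: v₁ = √(μ/r₁) = √(1.267×10^8/1.950×10^5) = 25.490 km/s.
Transfer-orbit speed at r₁ (vis-viva equation): v_p = √[μ(2/r₁ − 1/a_t)] = 34.313 km/s.
First burn Δv₁ = |v_p − v₁| = 8.823 km/s.
At r₂, v₂ = √(μ/r₂) = 8.209 km/s.
Transfer-orbit speed at r₂: v_a = √[μ(2/r₂ − 1/a_t)] = 3.559 km/s.
Second burn Δv₂ = |v₂ − v_a| = 4.650 km/s.
Total Δv = Δv₁ + Δv₂ = 13.47 km/s.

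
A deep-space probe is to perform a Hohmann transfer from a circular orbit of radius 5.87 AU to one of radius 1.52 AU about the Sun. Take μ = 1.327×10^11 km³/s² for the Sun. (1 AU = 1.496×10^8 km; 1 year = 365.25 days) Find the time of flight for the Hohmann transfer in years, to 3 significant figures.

In km: r₁ = 5.87 × 1.496×10^8 = 8.78152×10^8 km; r₂ = 1.52 × 1.496×10^8 = 2.27392×10^8 km.
Semi-major axis of the transfer orbit: a_t = (8.78152×10^8 + 2.27392×10^8)/2 = 5.52772×10^8 km.
Transfer time t = π√(a_t³/μ) = π√((5.52772×10^8)³ / 1.327×10^11) = 1.121×10^8 s.
Converting: 1.121×10^8 s ÷ 3.15576×10^7 s/year (365.25 × 86400) = 3.55 years.

t = 3.55 years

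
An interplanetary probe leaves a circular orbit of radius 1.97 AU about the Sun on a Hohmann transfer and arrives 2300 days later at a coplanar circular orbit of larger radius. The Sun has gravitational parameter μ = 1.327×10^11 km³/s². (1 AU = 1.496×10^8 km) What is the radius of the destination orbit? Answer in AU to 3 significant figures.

In km: r₁ = 1.97 × 1.496×10^8 = 2.94712×10^8 km.
Transfer time t = 2300 days = 1.9872×10^8 s, and t = π√(a_t³/μ).
So a_t = (μ t²/π²)^(1/3) = (1.327×10^11 × (1.9872×10^8)² / π²)^(1/3) = 8.0975×10^8 km.
Since a_t = (r₁ + r₂)/2, r₂ = 2a_t − r₁ = 2×8.0975×10^8 − 2.94712×10^8 = 1.324788×10^9 km.
In AU: r₂ = 1.324788×10^9 / 1.496×10^8 = 8.86 AU.

r₂ = 8.86 AU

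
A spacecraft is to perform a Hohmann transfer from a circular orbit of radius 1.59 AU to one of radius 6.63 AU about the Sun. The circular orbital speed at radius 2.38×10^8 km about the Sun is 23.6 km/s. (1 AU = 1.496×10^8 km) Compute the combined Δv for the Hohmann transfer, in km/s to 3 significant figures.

Δv = 10.7 km/s

From the circular-orbit relation v² = μ/r at r = 2.38×10^8 km: μ = v²r = (23.6)² × 2.38×10^8 = 1.32556×10^11 km³/s².
In km: r₁ = 1.59 × 1.496×10^8 = 2.37864×10^8 km; r₂ = 6.63 × 1.496×10^8 = 9.91848×10^8 km.
Semi-major axis of the transfer orbit: a_t = (2.37864×10^8 + 9.91848×10^8)/2 = 6.14856×10^8 km.
Circular speed at r₁: v₁ = √(μ/r₁) = √(1.32556×10^11/2.37864×10^8) = 23.607 km/s.
On the transfer ellipse at r₁, v² = μ(2/r − 1/a) gives v_p = √[μ(2/r₁ − 1/a_t)] = 29.983 km/s.
First burn Δv₁ = |v_p − v₁| = 6.376 km/s.
Circular speed at r₂: v₂ = √(μ/r₂) = 11.56 km/s.
Transfer-orbit speed at r₂: v_a = √[μ(2/r₂ − 1/a_t)] = 7.190 km/s.
Second burn Δv₂ = |v₂ − v_a| = 4.370 km/s.
Total Δv = Δv₁ + Δv₂ = 10.75 km/s.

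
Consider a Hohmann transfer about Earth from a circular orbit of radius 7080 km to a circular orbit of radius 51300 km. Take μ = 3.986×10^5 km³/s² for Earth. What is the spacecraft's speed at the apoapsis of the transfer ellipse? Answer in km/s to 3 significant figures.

Semi-major axis of the transfer orbit: a_t = (7080 + 51300)/2 = 29190 km.
The apoapsis of the transfer ellipse is at r = 51300 km.
From the vis-viva equation, v = √[μ(2/r − 1/a_t)] = 1.373 km/s.

v = 1.37 km/s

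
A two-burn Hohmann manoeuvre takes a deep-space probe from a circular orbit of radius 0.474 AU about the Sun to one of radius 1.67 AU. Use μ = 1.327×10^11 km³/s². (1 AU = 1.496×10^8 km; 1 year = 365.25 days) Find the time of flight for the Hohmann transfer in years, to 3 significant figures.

t = 0.555 years

In km: r₁ = 0.474 × 1.496×10^8 = 7.09104×10^7 km; r₂ = 1.67 × 1.496×10^8 = 2.49832×10^8 km.
Transfer-ellipse semi-major axis a_t = (r₁ + r₂)/2 = (7.09104×10^7 + 2.49832×10^8)/2 = 1.603712×10^8 km.
Transfer time t = π√(a_t³/μ) = π√((1.603712×10^8)³ / 1.327×10^11) = 1.751×10^7 s.
Converting: 1.751×10^7 s ÷ 3.15576×10^7 s/year (365.25 × 86400) = 0.555 years.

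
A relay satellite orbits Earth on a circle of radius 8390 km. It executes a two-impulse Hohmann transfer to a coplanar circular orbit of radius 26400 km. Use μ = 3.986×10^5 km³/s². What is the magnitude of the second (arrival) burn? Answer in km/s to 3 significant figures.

Δv₂ = 1.19 km/s

Semi-major axis of the transfer orbit: a_t = (8390 + 26400)/2 = 17395 km.
On the circular orbit at r = 26400 km, v_c = √(μ/r) = 3.886 km/s.
Transfer-orbit speed at the same r (vis-viva, a = a_t): v_t = √[μ(2/r − 1/a_t)] = 2.699 km/s.
Δv₂ = |v_t − v_c| = |2.699 − 3.886| = 1.187 km/s.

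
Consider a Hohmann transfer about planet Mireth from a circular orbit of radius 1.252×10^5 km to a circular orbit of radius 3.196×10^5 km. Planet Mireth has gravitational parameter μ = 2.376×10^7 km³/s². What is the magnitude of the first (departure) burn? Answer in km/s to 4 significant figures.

Δv₁ = 2.738 km/s

Transfer-ellipse semi-major axis a_t = (r₁ + r₂)/2 = (1.252×10^5 + 3.196×10^5)/2 = 2.224×10^5 km.
On the circular orbit at r = 1.252×10^5 km, v_c = √(μ/r) = 13.776 km/s.
Vis-viva on the transfer ellipse at r = 1.252×10^5 km gives v_t = √[μ(2/r − 1/a_t)] = 16.514 km/s.
Δv₁ = |v_t − v_c| = |16.514 − 13.776| = 2.738 km/s.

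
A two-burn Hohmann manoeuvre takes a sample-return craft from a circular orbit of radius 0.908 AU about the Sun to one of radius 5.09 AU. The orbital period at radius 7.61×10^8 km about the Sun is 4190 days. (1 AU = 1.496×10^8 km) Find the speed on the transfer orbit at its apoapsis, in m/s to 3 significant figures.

v = 7270 m/s

From Kepler's third law T² = 4π²r³/μ at r = 7.61×10^8 km, T = 4190 days = 4190 × 86400 s = 3.62016×10^8 s: μ = 4π²r³/T² = 1.32757×10^11 km³/s².
In km: r₁ = 0.908 × 1.496×10^8 = 1.358368×10^8 km; r₂ = 5.09 × 1.496×10^8 = 7.61464×10^8 km.
Transfer-ellipse semi-major axis a_t = (r₁ + r₂)/2 = (1.358368×10^8 + 7.61464×10^8)/2 = 4.486504×10^8 km.
At apoapsis, r = 7.61464×10^8 km.
From the vis-viva equation, v = √[μ(2/r − 1/a_t)] = 7.265 km/s.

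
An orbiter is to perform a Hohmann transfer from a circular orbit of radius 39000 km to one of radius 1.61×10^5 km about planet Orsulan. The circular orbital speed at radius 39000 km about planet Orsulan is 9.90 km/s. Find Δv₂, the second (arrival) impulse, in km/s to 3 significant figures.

Δv₂ = 1.83 km/s

From the circular-orbit relation v² = μ/r at r = 39000 km: μ = v²r = (9.90)² × 39000 = 3.82239×10^6 km³/s².
The Hohmann ellipse has a_t = (r₁ + r₂)/2 = 1.000×10^5 km.
Circular speed at r = 1.610×10^5 km: v_c = √(μ/r) = 4.873 km/s.
Transfer-orbit speed at the same r (vis-viva, a = a_t): v_t = √[μ(2/r − 1/a_t)] = 3.043 km/s.
Δv₂ = |v_t − v_c| = |3.043 − 4.873| = 1.830 km/s.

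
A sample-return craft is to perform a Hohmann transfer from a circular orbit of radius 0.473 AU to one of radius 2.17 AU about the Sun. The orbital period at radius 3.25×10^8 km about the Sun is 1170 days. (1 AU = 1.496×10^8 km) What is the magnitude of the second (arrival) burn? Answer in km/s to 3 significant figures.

Δv₂ = 8.12 km/s

From Kepler's third law T² = 4π²r³/μ at r = 3.25×10^8 km, T = 1170 days = 1170 × 86400 s = 1.01088×10^8 s: μ = 4π²r³/T² = 1.32620×10^11 km³/s².
In km: r₁ = 0.473 × 1.496×10^8 = 7.07608×10^7 km; r₂ = 2.17 × 1.496×10^8 = 3.24632×10^8 km.
Semi-major axis of the transfer orbit: a_t = (7.07608×10^7 + 3.24632×10^8)/2 = 1.976964×10^8 km.
On the circular orbit at r = 3.24632×10^8 km, v_c = √(μ/r) = 20.21 km/s.
Vis-viva on the transfer ellipse at r = 3.24632×10^8 km gives v_t = √[μ(2/r − 1/a_t)] = 12.09 km/s.
Δv₂ = |v_t − v_c| = |12.09 − 20.21| = 8.120 km/s.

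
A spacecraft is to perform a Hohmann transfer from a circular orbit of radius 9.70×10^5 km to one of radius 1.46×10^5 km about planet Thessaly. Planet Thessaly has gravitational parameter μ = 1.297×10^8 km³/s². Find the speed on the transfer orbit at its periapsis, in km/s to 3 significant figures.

Transfer-ellipse semi-major axis a_t = (r₁ + r₂)/2 = (9.700×10^5 + 1.460×10^5)/2 = 5.580×10^5 km.
The periapsis of the transfer ellipse is at r = 1.460×10^5 km.
Applying v² = μ(2/r − 1/a_t): v = 39.30 km/s.

v = 39.3 km/s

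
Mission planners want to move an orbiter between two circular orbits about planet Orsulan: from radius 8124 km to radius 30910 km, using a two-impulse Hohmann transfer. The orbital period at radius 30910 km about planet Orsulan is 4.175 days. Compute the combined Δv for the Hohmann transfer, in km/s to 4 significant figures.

Δv = 0.4625 km/s

From Kepler's third law T² = 4π²r³/μ at r = 30910 km, T = 4.175 days = 4.175 × 86400 s = 3.6072×10^5 s: μ = 4π²r³/T² = 8960.17 km³/s².
The Hohmann ellipse has a_t = (r₁ + r₂)/2 = 19517 km.
At r₁ the circular-orbit speed is v₁ = √(μ/r₁) = 1.05020 km/s.
Transfer-orbit speed at r₁ (vis-viva equation): v_p = √[μ(2/r₁ − 1/a_t)] = 1.32165 km/s.
First burn Δv₁ = |v_p − v₁| = 0.27145 km/s.
Circular speed at r₂: v₂ = √(μ/r₂) = 0.538404 km/s.
Transfer-orbit speed at r₂: v_a = √[μ(2/r₂ − 1/a_t)] = 0.347366 km/s.
Second burn Δv₂ = |v₂ − v_a| = 0.19104 km/s.
Δv = Δv₁ + Δv₂ = 0.27145 + 0.19104 = 0.4625 km/s.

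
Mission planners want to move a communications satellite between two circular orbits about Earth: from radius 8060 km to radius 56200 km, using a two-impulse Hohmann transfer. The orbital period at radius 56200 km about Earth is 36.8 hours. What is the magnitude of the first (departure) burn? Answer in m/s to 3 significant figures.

From Kepler's third law T² = 4π²r³/μ at r = 56200 km, T = 36.8 hours = 36.8 × 3600 s = 1.3248×10^5 s: μ = 4π²r³/T² = 3.99271×10^5 km³/s².
Semi-major axis of the transfer orbit: a_t = (8060 + 56200)/2 = 32130 km.
Circular speed at r = 8060 km: v_c = √(μ/r) = 7.038 km/s.
Vis-viva on the transfer ellipse at r = 8060 km gives v_t = √[μ(2/r − 1/a_t)] = 9.308 km/s.
Δv₁ = |v_t − v_c| = |9.308 − 7.038| = 2.270 km/s.

Δv₁ = 2270 m/s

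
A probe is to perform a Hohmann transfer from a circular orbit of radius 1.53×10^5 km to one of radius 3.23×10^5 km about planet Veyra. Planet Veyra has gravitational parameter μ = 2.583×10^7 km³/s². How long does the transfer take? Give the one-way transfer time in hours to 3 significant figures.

The Hohmann ellipse has a_t = (r₁ + r₂)/2 = 2.380×10^5 km.
By Kepler's third law the transfer-orbit period is T = 2π√(a_t³/μ), so t = T/2 = 71770 s.
Converting: 71770 s ÷ 3600 s/hour = 19.9 hours.

t = 19.9 hours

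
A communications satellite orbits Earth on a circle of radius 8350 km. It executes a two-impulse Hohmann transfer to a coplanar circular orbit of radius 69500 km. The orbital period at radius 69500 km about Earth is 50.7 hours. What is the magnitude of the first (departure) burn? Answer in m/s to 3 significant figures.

From Kepler's third law T² = 4π²r³/μ at r = 69500 km, T = 50.7 hours = 50.7 × 3600 s = 1.8252×10^5 s: μ = 4π²r³/T² = 3.97826×10^5 km³/s².
Semi-major axis of the transfer orbit: a_t = (8350 + 69500)/2 = 38925 km.
Circular speed at r = 8350 km: v_c = √(μ/r) = 6.902 km/s.
Vis-viva on the transfer ellipse at r = 8350 km gives v_t = √[μ(2/r − 1/a_t)] = 9.223 km/s.
Δv₁ = |v_t − v_c| = |9.223 − 6.902| = 2.321 km/s.

Δv₁ = 2320 m/s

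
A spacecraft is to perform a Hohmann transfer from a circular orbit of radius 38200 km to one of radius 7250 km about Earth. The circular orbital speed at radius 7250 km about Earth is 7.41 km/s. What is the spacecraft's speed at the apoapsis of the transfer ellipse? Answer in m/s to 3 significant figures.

v = 1820 m/s

From the circular-orbit relation v² = μ/r at r = 7250 km: μ = v²r = (7.41)² × 7250 = 3.98084×10^5 km³/s².
The Hohmann ellipse has a_t = (r₁ + r₂)/2 = 22725 km.
The apoapsis of the transfer ellipse is at r = 38200 km.
Vis-viva: v = √[μ(2/r − 1/a_t)] = √[3.98084×10^5 × (2/38200 − 1/22725)] = 1.823 km/s.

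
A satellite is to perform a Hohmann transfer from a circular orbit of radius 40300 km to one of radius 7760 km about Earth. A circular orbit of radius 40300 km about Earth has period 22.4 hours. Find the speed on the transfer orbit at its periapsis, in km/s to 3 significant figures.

v = 9.27 km/s

From Kepler's third law T² = 4π²r³/μ at r = 40300 km, T = 22.4 hours = 22.4 × 3600 s = 80640 s: μ = 4π²r³/T² = 3.97351×10^5 km³/s².
The Hohmann ellipse has a_t = (r₁ + r₂)/2 = 24030 km.
At periapsis, r = 7760 km.
Applying v² = μ(2/r − 1/a_t): v = 9.267 km/s.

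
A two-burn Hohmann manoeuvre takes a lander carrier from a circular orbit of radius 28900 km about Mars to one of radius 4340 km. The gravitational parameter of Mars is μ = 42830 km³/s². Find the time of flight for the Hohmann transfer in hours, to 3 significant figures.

t = 9.03 hours

Semi-major axis of the transfer orbit: a_t = (28900 + 4340)/2 = 16620 km.
Half the transfer-orbit period gives t = π√(a_t³/μ) = 32525 s.
Converting: 32525 s ÷ 3600 s/hour = 9.03 hours.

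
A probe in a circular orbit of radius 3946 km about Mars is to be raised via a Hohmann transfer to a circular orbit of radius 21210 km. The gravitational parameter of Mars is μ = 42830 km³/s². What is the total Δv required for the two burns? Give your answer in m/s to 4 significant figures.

Semi-major axis of the transfer orbit: a_t = (3946 + 21210)/2 = 12578 km.
At r₁ the circular-orbit speed is v₁ = √(μ/r₁) = 3.29455 km/s.
On the transfer ellipse at r₁, v² = μ(2/r − 1/a) gives v_p = √[μ(2/r₁ − 1/a_t)] = 4.27819 km/s.
First burn Δv₁ = |v_p − v₁| = 0.9836 km/s.
At r₂, v₂ = √(μ/r₂) = 1.421 km/s.
Transfer-orbit speed at r₂: v_a = √[μ(2/r₂ − 1/a_t)] = 0.7959 km/s.
Second burn Δv₂ = |v₂ − v_a| = 0.6251 km/s.
Total Δv = Δv₁ + Δv₂ = 1.609 km/s.

Δv = 1609 m/s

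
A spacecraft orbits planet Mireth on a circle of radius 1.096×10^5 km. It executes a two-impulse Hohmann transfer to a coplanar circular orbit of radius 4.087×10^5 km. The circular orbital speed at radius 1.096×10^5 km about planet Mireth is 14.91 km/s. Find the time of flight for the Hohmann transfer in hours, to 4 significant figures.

From the circular-orbit relation v² = μ/r at r = 1.096×10^5 km: μ = v²r = (14.91)² × 1.096×10^5 = 2.43650×10^7 km³/s².
The Hohmann ellipse has a_t = (r₁ + r₂)/2 = 2.5915×10^5 km.
Half the transfer-orbit period gives t = π√(a_t³/μ) = 83960 s.
Converting: 83960 s ÷ 3600 s/hour = 23.32 hours.

t = 23.32 hours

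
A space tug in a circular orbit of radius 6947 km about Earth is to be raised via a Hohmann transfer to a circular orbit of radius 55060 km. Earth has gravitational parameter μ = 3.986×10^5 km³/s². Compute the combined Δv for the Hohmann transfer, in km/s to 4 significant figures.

Δv = 3.937 km/s

Transfer-ellipse semi-major axis a_t = (r₁ + r₂)/2 = (6947 + 55060)/2 = 31003.5 km.
Circular speed at r₁: v₁ = √(μ/r₁) = √(3.986×10^5/6947) = 7.57478 km/s.
On the transfer ellipse at r₁, vis-viva gives v_p = √[μ(2/r₁ − 1/a_t)] = 10.0945 km/s.
First burn Δv₁ = |v_p − v₁| = 2.520 km/s.
At r₂, v₂ = √(μ/r₂) = 2.691 km/s.
Transfer-orbit speed at r₂: v_a = √[μ(2/r₂ − 1/a_t)] = 1.274 km/s.
Second burn Δv₂ = |v₂ − v_a| = 1.417 km/s.
Δv = Δv₁ + Δv₂ = 2.520 + 1.417 = 3.937 km/s.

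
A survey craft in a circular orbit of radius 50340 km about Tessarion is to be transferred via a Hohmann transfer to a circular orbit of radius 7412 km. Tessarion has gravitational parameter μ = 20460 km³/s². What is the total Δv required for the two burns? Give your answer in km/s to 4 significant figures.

The Hohmann ellipse has a_t = (r₁ + r₂)/2 = 28876 km.
At r₁ the circular-orbit speed is v₁ = √(μ/r₁) = 0.63752 km/s.
On the transfer ellipse at r₁, vis-viva gives v_a = √[μ(2/r₁ − 1/a_t)] = 0.32299 km/s.
First burn Δv₁ = |v_a − v₁| = 0.31453 km/s.
At r₂, v₂ = √(μ/r₂) = 1.66144 km/s.
Transfer-orbit speed at r₂: v_p = √[μ(2/r₂ − 1/a_t)] = 2.19368 km/s.
Second burn Δv₂ = |v₂ − v_p| = 0.53224 km/s.
Δv = Δv₁ + Δv₂ = 0.31453 + 0.53224 = 0.8468 km/s.

Δv = 0.8468 km/s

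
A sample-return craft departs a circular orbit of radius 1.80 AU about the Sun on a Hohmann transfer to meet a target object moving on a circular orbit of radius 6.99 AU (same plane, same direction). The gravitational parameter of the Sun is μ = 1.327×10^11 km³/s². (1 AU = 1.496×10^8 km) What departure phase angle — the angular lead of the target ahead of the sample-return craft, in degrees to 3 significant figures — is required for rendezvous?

In km: r₁ = 1.80 × 1.496×10^8 = 2.6928×10^8 km; r₂ = 6.99 × 1.496×10^8 = 1.045704×10^9 km.
The Hohmann ellipse has a_t = (r₁ + r₂)/2 = 6.57492×10^8 km.
Transfer time t = π√(a_t³/μ) = 1.45395×10^8 s.
Target angular speed ω₂ = √(μ/r₂³) = 1.07726×10^-8 rad/s.
Angle swept by the target during transfer: ω₂·t = 1.5663 rad = 89.74°.
The sample-return craft traverses 180° on the transfer ellipse, so the target must lead by 180° − 89.74° = 90.3°.

φ = 90.3°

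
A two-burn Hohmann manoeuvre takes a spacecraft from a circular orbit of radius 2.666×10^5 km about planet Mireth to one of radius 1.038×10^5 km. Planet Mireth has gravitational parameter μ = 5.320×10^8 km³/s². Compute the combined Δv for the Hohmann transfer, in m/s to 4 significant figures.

Semi-major axis of the transfer orbit: a_t = (2.666×10^5 + 1.038×10^5)/2 = 1.852×10^5 km.
At r₁ the circular-orbit speed is v₁ = √(μ/r₁) = 44.67 km/s.
On the transfer ellipse at r₁, vis-viva gives v_a = √[μ(2/r₁ − 1/a_t)] = 33.44 km/s.
First burn Δv₁ = |v_a − v₁| = 11.23 km/s.
At r₂, v₂ = √(μ/r₂) = 71.59 km/s.
Transfer-orbit speed at r₂: v_p = √[μ(2/r₂ − 1/a_t)] = 85.89 km/s.
Second burn Δv₂ = |v₂ − v_p| = 14.30 km/s.
Δv = Δv₁ + Δv₂ = 11.23 + 14.30 = 25.53 km/s.

Δv = 25530 m/s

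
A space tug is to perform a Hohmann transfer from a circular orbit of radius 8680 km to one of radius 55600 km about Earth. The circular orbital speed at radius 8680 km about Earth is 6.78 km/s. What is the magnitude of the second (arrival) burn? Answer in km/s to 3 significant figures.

From the circular-orbit relation v² = μ/r at r = 8680 km: μ = v²r = (6.78)² × 8680 = 3.99006×10^5 km³/s².
The Hohmann ellipse has a_t = (r₁ + r₂)/2 = 32140 km.
Circular speed at r = 55600 km: v_c = √(μ/r) = 2.679 km/s.
Transfer-orbit speed at the same r (vis-viva, a = a_t): v_t = √[μ(2/r − 1/a_t)] = 1.392 km/s.
Δv₂ = |v_t − v_c| = |1.392 − 2.679| = 1.287 km/s.

Δv₂ = 1.29 km/s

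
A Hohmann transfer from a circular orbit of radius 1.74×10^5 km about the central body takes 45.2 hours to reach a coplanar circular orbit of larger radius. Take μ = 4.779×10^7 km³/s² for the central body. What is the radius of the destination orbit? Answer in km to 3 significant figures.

Transfer time t = 45.2 hours = 1.6272×10^5 s, and t = π√(a_t³/μ).
So a_t = (μ t²/π²)^(1/3) = (4.779×10^7 × (1.6272×10^5)² / π²)^(1/3) = 5.0424×10^5 km.
Since a_t = (r₁ + r₂)/2, r₂ = 2a_t − r₁ = 2×5.0424×10^5 − 1.740×10^5 = 8.3448×10^5 km.

r₂ = 8.34×10^5 km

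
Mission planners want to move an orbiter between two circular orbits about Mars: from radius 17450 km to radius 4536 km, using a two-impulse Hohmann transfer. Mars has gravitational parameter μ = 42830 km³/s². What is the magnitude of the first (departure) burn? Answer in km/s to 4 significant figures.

Semi-major axis of the transfer orbit: a_t = (17450 + 4536)/2 = 10993 km.
Circular speed at r = 17450 km: v_c = √(μ/r) = 1.5667 km/s.
Vis-viva on the transfer ellipse at r = 17450 km gives v_t = √[μ(2/r − 1/a_t)] = 1.0064 km/s.
Δv₁ = |v_t − v_c| = |1.0064 − 1.5667| = 0.5603 km/s.

Δv₁ = 0.5603 km/s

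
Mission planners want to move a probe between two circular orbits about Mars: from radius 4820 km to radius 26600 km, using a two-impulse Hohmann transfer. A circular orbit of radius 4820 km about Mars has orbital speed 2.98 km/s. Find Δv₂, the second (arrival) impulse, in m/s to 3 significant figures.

From the circular-orbit relation v² = μ/r at r = 4820 km: μ = v²r = (2.98)² × 4820 = 42803.5 km³/s².
Transfer-ellipse semi-major axis a_t = (r₁ + r₂)/2 = (4820 + 26600)/2 = 15710 km.
On the circular orbit at r = 26600 km, v_c = √(μ/r) = 1.2685 km/s.
Transfer-orbit speed at the same r (vis-viva, a = a_t): v_t = √[μ(2/r − 1/a_t)] = 0.70264 km/s.
Δv₂ = |v_t − v_c| = |0.70264 − 1.2685| = 0.5659 km/s.

Δv₂ = 566 m/s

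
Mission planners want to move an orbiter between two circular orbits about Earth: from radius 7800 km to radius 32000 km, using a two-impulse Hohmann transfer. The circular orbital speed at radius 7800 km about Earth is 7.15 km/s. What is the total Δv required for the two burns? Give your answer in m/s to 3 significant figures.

From the circular-orbit relation v² = μ/r at r = 7800 km: μ = v²r = (7.15)² × 7800 = 3.98756×10^5 km³/s².
Semi-major axis of the transfer orbit: a_t = (7800 + 32000)/2 = 19900 km.
At r₁ the circular-orbit speed is v₁ = √(μ/r₁) = 7.150 km/s.
Transfer-orbit speed at r₁ (vis-viva): v_p = √[μ(2/r₁ − 1/a_t)] = 9.067 km/s.
First burn Δv₁ = |v_p − v₁| = 1.917 km/s.
Circular speed at r₂: v₂ = √(μ/r₂) = 3.530 km/s.
Transfer-orbit speed at r₂: v_a = √[μ(2/r₂ − 1/a_t)] = 2.210 km/s.
Second burn Δv₂ = |v₂ − v_a| = 1.320 km/s.
Total Δv = Δv₁ + Δv₂ = 3.237 km/s.

Δv = 3240 m/s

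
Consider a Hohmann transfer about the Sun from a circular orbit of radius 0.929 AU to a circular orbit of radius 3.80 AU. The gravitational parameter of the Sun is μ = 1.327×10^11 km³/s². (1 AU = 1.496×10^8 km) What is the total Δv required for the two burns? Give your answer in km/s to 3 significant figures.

In km: r₁ = 0.929 × 1.496×10^8 = 1.389784×10^8 km; r₂ = 3.80 × 1.496×10^8 = 5.6848×10^8 km.
Semi-major axis of the transfer orbit: a_t = (1.389784×10^8 + 5.6848×10^8)/2 = 3.537292×10^8 km.
At r₁ the circular-orbit speed is v₁ = √(μ/r₁) = 30.9002 km/s.
Transfer-orbit speed at r₁ (v² = μ(2/r − 1/a)): v_p = √[μ(2/r₁ − 1/a_t)] = 39.1727 km/s.
First burn Δv₁ = |v_p − v₁| = 8.2725 km/s.
Circular speed at r₂: v₂ = √(μ/r₂) = 15.2784 km/s.
Transfer-orbit speed at r₂: v_a = √[μ(2/r₂ − 1/a_t)] = 9.57670 km/s.
Second burn Δv₂ = |v₂ − v_a| = 5.7017 km/s.
Δv = Δv₁ + Δv₂ = 8.2725 + 5.7017 = 13.97 km/s.

Δv = 14.0 km/s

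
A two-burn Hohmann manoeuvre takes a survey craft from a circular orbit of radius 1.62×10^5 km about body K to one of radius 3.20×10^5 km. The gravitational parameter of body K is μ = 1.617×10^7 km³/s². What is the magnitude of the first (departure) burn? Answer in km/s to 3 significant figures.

Transfer-ellipse semi-major axis a_t = (r₁ + r₂)/2 = (1.620×10^5 + 3.200×10^5)/2 = 2.410×10^5 km.
Circular speed at r = 1.620×10^5 km: v_c = √(μ/r) = 9.99074 km/s.
Vis-viva on the transfer ellipse at r = 1.620×10^5 km gives v_t = √[μ(2/r − 1/a_t)] = 11.5123 km/s.
Δv₁ = |v_t − v_c| = |11.5123 − 9.99074| = 1.522 km/s.

Δv₁ = 1.52 km/s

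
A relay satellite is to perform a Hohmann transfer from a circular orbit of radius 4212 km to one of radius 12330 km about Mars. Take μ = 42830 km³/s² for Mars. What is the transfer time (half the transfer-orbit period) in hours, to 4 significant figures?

The Hohmann ellipse has a_t = (r₁ + r₂)/2 = 8271 km.
By Kepler's third law the transfer-orbit period is T = 2π√(a_t³/μ), so t = T/2 = 11420 s.
Converting: 11420 s ÷ 3600 s/hour = 3.172 hours.

t = 3.172 hours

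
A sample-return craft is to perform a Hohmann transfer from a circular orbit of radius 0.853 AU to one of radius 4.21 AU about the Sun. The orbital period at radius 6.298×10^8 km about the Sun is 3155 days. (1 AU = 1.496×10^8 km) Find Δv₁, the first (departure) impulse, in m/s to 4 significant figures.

From Kepler's third law T² = 4π²r³/μ at r = 6.298×10^8 km, T = 3155 days = 3155 × 86400 s = 2.72592×10^8 s: μ = 4π²r³/T² = 1.32722×10^11 km³/s².
In km: r₁ = 0.853 × 1.496×10^8 = 1.276088×10^8 km; r₂ = 4.21 × 1.496×10^8 = 6.29816×10^8 km.
Semi-major axis of the transfer orbit: a_t = (1.276088×10^8 + 6.29816×10^8)/2 = 3.787124×10^8 km.
On the circular orbit at r = 1.276088×10^8 km, v_c = √(μ/r) = 32.250 km/s.
Transfer-orbit speed at the same r (vis-viva, a = a_t): v_t = √[μ(2/r − 1/a_t)] = 41.589 km/s.
Δv₁ = |v_t − v_c| = |41.589 − 32.250| = 9.339 km/s.

Δv₁ = 9339 m/s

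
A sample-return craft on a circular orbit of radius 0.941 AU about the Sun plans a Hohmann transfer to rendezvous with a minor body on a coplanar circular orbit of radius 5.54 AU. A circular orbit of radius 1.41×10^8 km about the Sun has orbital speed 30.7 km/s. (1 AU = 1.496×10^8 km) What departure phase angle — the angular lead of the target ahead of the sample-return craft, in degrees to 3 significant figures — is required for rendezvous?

φ = 99.5°

From the circular-orbit relation v² = μ/r at r = 1.41×10^8 km: μ = v²r = (30.7)² × 1.41×10^8 = 1.32891×10^11 km³/s².
In km: r₁ = 0.941 × 1.496×10^8 = 1.407736×10^8 km; r₂ = 5.54 × 1.496×10^8 = 8.28784×10^8 km.
Transfer-ellipse semi-major axis a_t = (r₁ + r₂)/2 = (1.407736×10^8 + 8.28784×10^8)/2 = 4.847788×10^8 km.
Transfer time t = π√(a_t³/μ) = 9.1985×10^7 s.
Target angular speed ω₂ = √(μ/r₂³) = 1.5279×10^-8 rad/s.
Angle swept by the target during transfer: ω₂·t = 1.4054 rad = 80.52°.
Arrival is 180° from departure on the ellipse, so φ = 180° − 80.52° = 99.5°.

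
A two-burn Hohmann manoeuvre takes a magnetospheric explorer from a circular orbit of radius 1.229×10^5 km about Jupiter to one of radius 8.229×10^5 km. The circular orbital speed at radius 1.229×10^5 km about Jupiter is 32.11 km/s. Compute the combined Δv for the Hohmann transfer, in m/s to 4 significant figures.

Δv = 16330 m/s

From the circular-orbit relation v² = μ/r at r = 1.229×10^5 km: μ = v²r = (32.11)² × 1.229×10^5 = 1.26716×10^8 km³/s².
The Hohmann ellipse has a_t = (r₁ + r₂)/2 = 4.729×10^5 km.
Circular speed at r₁: v₁ = √(μ/r₁) = √(1.26716×10^8/1.229×10^5) = 32.11 km/s.
Transfer-orbit speed at r₁ (vis-viva equation): v_p = √[μ(2/r₁ − 1/a_t)] = 42.36 km/s.
First burn Δv₁ = |v_p − v₁| = 10.25 km/s.
At r₂, v₂ = √(μ/r₂) = 12.409 km/s.
Transfer-orbit speed at r₂: v_a = √[μ(2/r₂ − 1/a_t)] = 6.3261 km/s.
Second burn Δv₂ = |v₂ − v_a| = 6.083 km/s.
Total Δv = Δv₁ + Δv₂ = 16.33 km/s.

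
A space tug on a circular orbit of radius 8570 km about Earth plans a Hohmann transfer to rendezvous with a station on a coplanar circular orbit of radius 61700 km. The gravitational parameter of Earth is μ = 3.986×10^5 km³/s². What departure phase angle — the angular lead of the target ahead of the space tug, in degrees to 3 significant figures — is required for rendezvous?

Transfer-ellipse semi-major axis a_t = (r₁ + r₂)/2 = (8570 + 61700)/2 = 35135 km.
The half-period of the transfer ellipse is t = π√(a_t³/μ) = 32770 s.
The target's mean motion on its circular orbit is ω₂ = √(μ/r₂³) = 4.119×10^-5 rad/s.
Angle swept by the target during transfer: ω₂·t = 1.350 rad = 77.35°.
Arrival is 180° from departure on the ellipse, so φ = 180° − 77.35° = 103°.

φ = 103°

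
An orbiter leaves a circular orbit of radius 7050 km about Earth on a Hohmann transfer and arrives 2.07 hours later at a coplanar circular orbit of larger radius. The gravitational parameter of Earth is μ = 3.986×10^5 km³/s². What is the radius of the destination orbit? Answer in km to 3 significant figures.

Transfer time t = 2.07 hours = 7452 s, and t = π√(a_t³/μ).
So a_t = (μ t²/π²)^(1/3) = (3.986×10^5 × (7452)² / π²)^(1/3) = 13090 km.
Since a_t = (r₁ + r₂)/2, r₂ = 2a_t − r₁ = 2×13090 − 7050 = 19130 km.

r₂ = 19100 km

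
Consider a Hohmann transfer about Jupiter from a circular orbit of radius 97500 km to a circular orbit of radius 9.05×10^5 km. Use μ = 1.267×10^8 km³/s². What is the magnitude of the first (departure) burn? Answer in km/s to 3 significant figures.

Δv₁ = 12.4 km/s

Transfer-ellipse semi-major axis a_t = (r₁ + r₂)/2 = (97500 + 9.050×10^5)/2 = 5.0125×10^5 km.
On the circular orbit at r = 97500 km, v_c = √(μ/r) = 36.05 km/s.
Vis-viva on the transfer ellipse at r = 97500 km gives v_t = √[μ(2/r − 1/a_t)] = 48.44 km/s.
Δv₁ = |v_t − v_c| = |48.44 − 36.05| = 12.39 km/s.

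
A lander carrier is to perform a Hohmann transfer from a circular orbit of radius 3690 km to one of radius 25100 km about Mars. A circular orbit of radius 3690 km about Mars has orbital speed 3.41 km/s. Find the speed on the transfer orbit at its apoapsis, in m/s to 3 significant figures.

From the circular-orbit relation v² = μ/r at r = 3690 km: μ = v²r = (3.41)² × 3690 = 42907.7 km³/s².
Semi-major axis of the transfer orbit: a_t = (3690 + 25100)/2 = 14395 km.
At apoapsis, r = 25100 km.
Vis-viva: v = √[μ(2/r − 1/a_t)] = √[42907.7 × (2/25100 − 1/14395)] = 0.6620 km/s.

v = 662 m/s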